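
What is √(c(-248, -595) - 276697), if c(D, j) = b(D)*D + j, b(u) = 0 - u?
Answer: 6*I*√9411 ≈ 582.06*I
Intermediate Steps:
b(u) = -u
c(D, j) = j - D² (c(D, j) = (-D)*D + j = -D² + j = j - D²)
√(c(-248, -595) - 276697) = √((-595 - 1*(-248)²) - 276697) = √((-595 - 1*61504) - 276697) = √((-595 - 61504) - 276697) = √(-62099 - 276697) = √(-338796) = 6*I*√9411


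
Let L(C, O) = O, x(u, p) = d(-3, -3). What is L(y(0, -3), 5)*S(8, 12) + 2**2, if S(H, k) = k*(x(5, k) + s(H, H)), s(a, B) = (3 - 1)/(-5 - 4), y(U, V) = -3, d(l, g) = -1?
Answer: -208/3 ≈ -69.333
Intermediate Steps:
s(a, B) = -2/9 (s(a, B) = 2/(-9) = 2*(-1/9) = -2/9)
x(u, p) = -1
S(H, k) = -11*k/9 (S(H, k) = k*(-1 - 2/9) = k*(-11/9) = -11*k/9)
L(y(0, -3), 5)*S(8, 12) + 2**2 = 5*(-11/9*12) + 2**2 = 5*(-44/3) + 4 = -220/3 + 4 = -208/3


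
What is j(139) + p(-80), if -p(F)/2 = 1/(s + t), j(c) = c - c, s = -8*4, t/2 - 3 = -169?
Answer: 1/182 ≈ 0.0054945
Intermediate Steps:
t = -332 (t = 6 + 2*(-169) = 6 - 338 = -332)
s = -32
j(c) = 0
p(F) = 1/182 (p(F) = -2/(-32 - 332) = -2/(-364) = -2*(-1/364) = 1/182)
j(139) + p(-80) = 0 + 1/182 = 1/182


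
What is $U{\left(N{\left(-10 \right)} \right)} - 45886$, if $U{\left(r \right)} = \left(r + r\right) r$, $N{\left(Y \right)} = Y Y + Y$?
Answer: $-29686$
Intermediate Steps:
$N{\left(Y \right)} = Y + Y^{2}$ ($N{\left(Y \right)} = Y^{2} + Y = Y + Y^{2}$)
$U{\left(r \right)} = 2 r^{2}$ ($U{\left(r \right)} = 2 r r = 2 r^{2}$)
$U{\left(N{\left(-10 \right)} \right)} - 45886 = 2 \left(- 10 \left(1 - 10\right)\right)^{2} - 45886 = 2 \left(\left(-10\right) \left(-9\right)\right)^{2} - 45886 = 2 \cdot 90^{2} - 45886 = 2 \cdot 8100 - 45886 = 16200 - 45886 = -29686$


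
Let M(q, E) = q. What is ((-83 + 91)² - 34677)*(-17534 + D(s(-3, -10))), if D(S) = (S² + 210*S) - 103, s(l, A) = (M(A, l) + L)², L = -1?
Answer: -775815782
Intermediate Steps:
s(l, A) = (-1 + A)² (s(l, A) = (A - 1)² = (-1 + A)²)
D(S) = -103 + S² + 210*S
((-83 + 91)² - 34677)*(-17534 + D(s(-3, -10))) = ((-83 + 91)² - 34677)*(-17534 + (-103 + ((-1 - 10)²)² + 210*(-1 - 10)²)) = (8² - 34677)*(-17534 + (-103 + ((-11)²)² + 210*(-11)²)) = (64 - 34677)*(-17534 + (-103 + 121² + 210*121)) = -34613*(-17534 + (-103 + 14641 + 25410)) = -34613*(-17534 + 39948) = -34613*22414 = -775815782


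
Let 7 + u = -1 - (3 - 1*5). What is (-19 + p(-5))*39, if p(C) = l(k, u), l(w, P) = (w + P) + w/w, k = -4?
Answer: -1092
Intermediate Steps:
u = -6 (u = -7 + (-1 - (3 - 1*5)) = -7 + (-1 - (3 - 5)) = -7 + (-1 - 1*(-2)) = -7 + (-1 + 2) = -7 + 1 = -6)
l(w, P) = 1 + P + w (l(w, P) = (P + w) + 1 = 1 + P + w)
p(C) = -9 (p(C) = 1 - 6 - 4 = -9)
(-19 + p(-5))*39 = (-19 - 9)*39 = -28*39 = -1092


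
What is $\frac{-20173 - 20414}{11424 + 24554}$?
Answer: $- \frac{40587}{35978} \approx -1.1281$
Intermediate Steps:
$\frac{-20173 - 20414}{11424 + 24554} = - \frac{40587}{35978}$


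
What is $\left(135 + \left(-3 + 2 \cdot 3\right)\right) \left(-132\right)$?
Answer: $-18216$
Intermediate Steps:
$\left(135 + \left(-3 + 2 \cdot 3\right)\right) \left(-132\right) = \left(135 + \left(-3 + 6\right)\right) \left(-132\right) = \left(135 + 3\right) \left(-132\right) = 138 \left(-132\right) = -18216$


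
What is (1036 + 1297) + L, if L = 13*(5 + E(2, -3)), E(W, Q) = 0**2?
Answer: 2398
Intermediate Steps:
E(W, Q) = 0
L = 65 (L = 13*(5 + 0) = 13*5 = 65)
(1036 + 1297) + L = (1036 + 1297) + 65 = 2333 + 65 = 2398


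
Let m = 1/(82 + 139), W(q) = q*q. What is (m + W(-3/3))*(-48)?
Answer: -10656/221 ≈ -48.217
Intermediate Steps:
W(q) = q²
m = 1/221 ≈ 0.0045249
(m + W(-3/3))*(-48) = (1/221 + (-3/3)²)*(-48) = (1/221 + (-3*⅓)²)*(-48) = (1/221 + (-1)²)*(-48) = (1/221 + 1)*(-48) = (222/221)*(-48) = -10656/221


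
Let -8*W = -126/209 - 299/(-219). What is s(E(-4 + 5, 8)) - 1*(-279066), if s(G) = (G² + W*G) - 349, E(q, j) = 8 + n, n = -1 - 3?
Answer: 25515741389/91542 ≈ 2.7873e+5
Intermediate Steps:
W = -34897/366168 (W = -(-126/209 - 299/(-219))/8 = -(-126*1/209 - 299*(-1/219))/8 = -(-126/209 + 299/219)/8 = -⅛*34897/45771 = -34897/366168 ≈ -0.095303)
n = -4
E(q, j) = 4 (E(q, j) = 8 - 4 = 4)
s(G) = -349 + G² - 34897*G/366168 (s(G) = (G² - 34897*G/366168) - 349 = -349 + G² - 34897*G/366168)
s(E(-4 + 5, 8)) - 1*(-279066) = (-349 + 4² - 34897/366168*4) - 1*(-279066) = (-349 + 16 - 34897/91542) + 279066 = -30518383/91542 + 279066 = 25515741389/91542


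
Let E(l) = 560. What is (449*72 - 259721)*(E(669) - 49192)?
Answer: 11058576376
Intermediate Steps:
(449*72 - 259721)*(E(669) - 49192) = (449*72 - 259721)*(560 - 49192) = (32328 - 259721)*(-48632) = -227393*(-48632) = 11058576376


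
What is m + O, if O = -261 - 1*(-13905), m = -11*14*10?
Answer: 12104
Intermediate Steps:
m = -1540 (m = -154*10 = -1540)
O = 13644 (O = -261 + 13905 = 13644)
m + O = -1540 + 13644 = 12104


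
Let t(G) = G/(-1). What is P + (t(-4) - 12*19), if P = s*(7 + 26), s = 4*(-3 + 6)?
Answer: 172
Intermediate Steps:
s = 12 (s = 4*3 = 12)
P = 396 (P = 12*(7 + 26) = 12*33 = 396)
t(G) = -G (t(G) = G*(-1) = -G)
P + (t(-4) - 12*19) = 396 + (-1*(-4) - 12*19) = 396 + (4 - 228) = 396 - 224 = 172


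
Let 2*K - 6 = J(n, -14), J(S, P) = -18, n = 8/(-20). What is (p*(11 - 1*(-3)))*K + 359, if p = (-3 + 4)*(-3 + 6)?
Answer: 107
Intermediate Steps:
p = 3 (p = 1*3 = 3)
n = -2/5 (n = 8*(-1/20) = -2/5 ≈ -0.40000)
K = -6 (K = 3 + (1/2)*(-18) = 3 - 9 = -6)
(p*(11 - 1*(-3)))*K + 359 = (3*(11 - 1*(-3)))*(-6) + 359 = (3*(11 + 3))*(-6) + 359 = (3*14)*(-6) + 359 = 42*(-6) + 359 = -252 + 359 = 107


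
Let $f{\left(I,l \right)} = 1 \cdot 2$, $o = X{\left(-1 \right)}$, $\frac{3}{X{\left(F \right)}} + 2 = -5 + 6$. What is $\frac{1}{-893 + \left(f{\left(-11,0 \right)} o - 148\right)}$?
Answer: $- \frac{1}{1047} \approx -0.00095511$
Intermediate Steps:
$X{\left(F \right)} = -3$ ($X{\left(F \right)} = \frac{3}{-2 + \left(-5 + 6\right)} = \frac{3}{-2 + 1} = \frac{3}{-1} = 3 \left(-1\right) = -3$)
$o = -3$
$f{\left(I,l \right)} = 2$
$\frac{1}{-893 + \left(f{\left(-11,0 \right)} o - 148\right)} = \frac{1}{-893 + \left(2 \left(-3\right) - 148\right)} = \frac{1}{-893 - 154} = \frac{1}{-1047} = - \frac{1}{1047}$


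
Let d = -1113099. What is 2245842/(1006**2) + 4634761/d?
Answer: -1095350249519/563248129782 ≈ -1.9447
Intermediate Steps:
2245842/(1006**2) + 4634761/d = 2245842/(1006**2) + 4634761/(-1113099) = 2245842/1012036 + 4634761*(-1/1113099) = 2245842*(1/1012036) - 4634761/1113099 = 1122921/506018 - 4634761/1113099 = -1095350249519/563248129782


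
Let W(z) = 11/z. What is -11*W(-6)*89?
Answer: 10769/6 ≈ 1794.8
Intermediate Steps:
-11*W(-6)*89 = -121/(-6)*89 = -121*(-1)/6*89 = -11*(-11/6)*89 = (121/6)*89 = 10769/6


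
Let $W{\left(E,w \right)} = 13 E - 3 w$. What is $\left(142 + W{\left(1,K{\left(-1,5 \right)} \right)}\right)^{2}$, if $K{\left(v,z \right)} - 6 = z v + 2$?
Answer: $21316$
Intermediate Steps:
$K{\left(v,z \right)} = 8 + v z$ ($K{\left(v,z \right)} = 6 + \left(z v + 2\right) = 6 + \left(v z + 2\right) = 6 + \left(2 + v z\right) = 8 + v z$)
$W{\left(E,w \right)} = - 3 w + 13 E$
$\left(142 + W{\left(1,K{\left(-1,5 \right)} \right)}\right)^{2} = \left(142 + \left(- 3 \left(8 - 5\right) + 13 \cdot 1\right)\right)^{2} = \left(142 + \left(- 3 \left(8 - 5\right) + 13\right)\right)^{2} = \left(142 + \left(\left(-3\right) 3 + 13\right)\right)^{2} = \left(142 + \left(-9 + 13\right)\right)^{2} = \left(142 + 4\right)^{2} = 146^{2} = 21316$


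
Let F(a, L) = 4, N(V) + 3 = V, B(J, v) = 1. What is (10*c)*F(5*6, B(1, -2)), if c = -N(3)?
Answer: 0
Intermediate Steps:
N(V) = -3 + V
c = 0 (c = -(-3 + 3) = -1*0 = 0)
(10*c)*F(5*6, B(1, -2)) = (10*0)*4 = 0*4 = 0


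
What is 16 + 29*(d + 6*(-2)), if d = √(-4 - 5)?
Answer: -332 + 87*I ≈ -332.0 + 87.0*I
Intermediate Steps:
d = 3*I (d = √(-9) = 3*I ≈ 3.0*I)
16 + 29*(d + 6*(-2)) = 16 + 29*(3*I + 6*(-2)) = 16 + 29*(3*I - 12) = 16 + 29*(-12 + 3*I) = 16 + (-348 + 87*I) = -332 + 87*I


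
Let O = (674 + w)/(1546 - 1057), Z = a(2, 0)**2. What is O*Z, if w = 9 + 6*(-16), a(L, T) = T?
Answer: 0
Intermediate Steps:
Z = 0 (Z = 0**2 = 0)
w = -87 (w = 9 - 96 = -87)
O = 587/489 (O = (674 - 87)/(1546 - 1057) = 587/489 ≈ 1.2004)
O*Z = (587/489)*0 = 0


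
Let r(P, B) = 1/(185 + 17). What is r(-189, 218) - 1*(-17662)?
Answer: 3567725/202 ≈ 17662.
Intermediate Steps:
r(P, B) = 1/202
r(-189, 218) - 1*(-17662) = 1/202 - 1*(-17662) = 1/202 + 17662 = 3567725/202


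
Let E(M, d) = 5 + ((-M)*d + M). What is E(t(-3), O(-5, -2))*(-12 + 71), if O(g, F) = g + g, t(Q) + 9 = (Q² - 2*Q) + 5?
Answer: 7434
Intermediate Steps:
t(Q) = -4 + Q² - 2*Q (t(Q) = -9 + ((Q² - 2*Q) + 5) = -9 + (5 + Q² - 2*Q) = -4 + Q² - 2*Q)
O(g, F) = 2*g
E(M, d) = 5 + M - M*d (E(M, d) = 5 + (-M*d + M) = 5 + (M - M*d) = 5 + M - M*d)
E(t(-3), O(-5, -2))*(-12 + 71) = (5 + (-4 + (-3)² - 2*(-3)) - (-4 + (-3)² - 2*(-3))*2*(-5))*(-12 + 71) = (5 + (-4 + 9 + 6) - 1*(-4 + 9 + 6)*(-10))*59 = (5 + 11 - 1*11*(-10))*59 = (5 + 11 + 110)*59 = 126*59 = 7434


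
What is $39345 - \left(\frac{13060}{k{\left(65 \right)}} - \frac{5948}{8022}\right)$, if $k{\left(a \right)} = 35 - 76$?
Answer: $\frac{6522830189}{164451} \approx 39664.0$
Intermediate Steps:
$k{\left(a \right)} = -41$
$39345 - \left(\frac{13060}{k{\left(65 \right)}} - \frac{5948}{8022}\right) = 39345 - \left(\frac{13060}{-41} - \frac{5948}{8022}\right) = 39345 - \left(13060 \left(- \frac{1}{41}\right) - \frac{2974}{4011}\right) = 39345 - \left(- \frac{13060}{41} - \frac{2974}{4011}\right) = 39345 - - \frac{52505594}{164451} = 39345 + \frac{52505594}{164451} = \frac{6522830189}{164451}$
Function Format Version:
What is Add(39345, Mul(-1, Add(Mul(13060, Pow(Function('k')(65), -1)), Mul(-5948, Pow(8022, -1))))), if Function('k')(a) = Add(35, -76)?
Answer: Rational(6522830189, 164451) ≈ 39664.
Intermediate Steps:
Function('k')(a) = -41
Add(39345, Mul(-1, Add(Mul(13060, Pow(Function('k')(65), -1)), Mul(-5948, Pow(8022, -1))))) = Add(39345, Mul(-1, Add(Mul(13060, Pow(-41, -1)), Mul(-5948, Pow(8022, -1))))) = Add(39345, Mul(-1, Add(Mul(13060, Rational(-1, 41)), Mul(-5948, Rational(1, 8022))))) = Add(39345, Mul(-1, Add(Rational(-13060, 41), Rational(-2974, 4011)))) = Add(39345, Mul(-1, Rational(-52505594, 164451))) = Add(39345, Rational(52505594, 164451)) = Rational(6522830189, 164451)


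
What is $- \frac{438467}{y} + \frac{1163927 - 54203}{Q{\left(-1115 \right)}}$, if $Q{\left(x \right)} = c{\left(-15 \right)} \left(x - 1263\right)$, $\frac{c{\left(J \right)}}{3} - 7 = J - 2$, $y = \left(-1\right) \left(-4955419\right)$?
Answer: $\frac{455655596548}{29459965955} \approx 15.467$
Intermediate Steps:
$y = 4955419$
$c{\left(J \right)} = 15 + 3 J$ ($c{\left(J \right)} = 21 + 3 \left(J - 2\right) = 21 + 3 \left(-2 + J\right) = 21 + \left(-6 + 3 J\right) = 15 + 3 J$)
$Q{\left(x \right)} = 37890 - 30 x$ ($Q{\left(x \right)} = \left(15 + 3 \left(-15\right)\right) \left(x - 1263\right) = \left(15 - 45\right) \left(-1263 + x\right) = - 30 \left(-1263 + x\right) = 37890 - 30 x$)
$- \frac{438467}{y} + \frac{1163927 - 54203}{Q{\left(-1115 \right)}} = - \frac{438467}{4955419} + \frac{1163927 - 54203}{37890 - -33450} = \left(-438467\right) \frac{1}{4955419} + \frac{1163927 - 54203}{37890 + 33450} = - \frac{438467}{4955419} + \frac{1109724}{71340} = - \frac{438467}{4955419} + 1109724 \cdot \frac{1}{71340} = - \frac{438467}{4955419} + \frac{92477}{5945} = \frac{455655596548}{29459965955}$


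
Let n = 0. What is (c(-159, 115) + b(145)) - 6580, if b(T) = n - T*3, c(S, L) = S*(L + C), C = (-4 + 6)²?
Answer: -25936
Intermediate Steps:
C = 4 (C = 2² = 4)
c(S, L) = S*(4 + L) (c(S, L) = S*(L + 4) = S*(4 + L))
b(T) = -3*T (b(T) = 0 - T*3 = 0 - 3*T = -3*T)
(c(-159, 115) + b(145)) - 6580 = (-159*(4 + 115) - 3*145) - 6580 = (-159*119 - 435) - 6580 = (-18921 - 435) - 6580 = -19356 - 6580 = -25936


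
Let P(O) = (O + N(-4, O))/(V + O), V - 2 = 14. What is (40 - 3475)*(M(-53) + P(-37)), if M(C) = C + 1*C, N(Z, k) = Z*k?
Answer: 2675865/7 ≈ 3.8227e+5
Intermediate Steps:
V = 16 (V = 2 + 14 = 16)
M(C) = 2*C (M(C) = C + C = 2*C)
P(O) = -3*O/(16 + O) (P(O) = (O - 4*O)/(16 + O) = (-3*O)/(16 + O) = -3*O/(16 + O))
(40 - 3475)*(M(-53) + P(-37)) = (40 - 3475)*(2*(-53) - 3*(-37)/(16 - 37)) = -3435*(-106 - 3*(-37)/(-21)) = -3435*(-106 - 3*(-37)*(-1/21)) = -3435*(-106 - 37/7) = -3435*(-779/7) = 2675865/7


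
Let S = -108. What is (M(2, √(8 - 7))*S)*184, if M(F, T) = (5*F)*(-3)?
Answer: 596160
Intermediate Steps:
M(F, T) = -15*F
(M(2, √(8 - 7))*S)*184 = (-15*2*(-108))*184 = -30*(-108)*184 = 3240*184 = 596160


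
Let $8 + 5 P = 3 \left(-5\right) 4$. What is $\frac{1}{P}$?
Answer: $- \frac{5}{68} \approx -0.073529$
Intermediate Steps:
$P = - \frac{68}{5}$ ($P = - \frac{8}{5} + \frac{3 \left(-5\right) 4}{5} = - \frac{8}{5} + \frac{\left(-15\right) 4}{5} = - \frac{8}{5} + \frac{1}{5} \left(-60\right) = - \frac{8}{5} - 12 = - \frac{68}{5} \approx -13.6$)
$\frac{1}{P} = \frac{1}{- \frac{68}{5}} = - \frac{5}{68}$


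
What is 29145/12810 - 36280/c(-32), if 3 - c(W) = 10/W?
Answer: -495626941/45262 ≈ -10950.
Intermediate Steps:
c(W) = 3 - 10/W
29145/12810 - 36280/c(-32) = 29145/12810 - 36280/(3 - 10/(-32)) = 29145*(1/12810) - 36280/(3 - 10*(-1/32)) = 1943/854 - 36280/(3 + 5/16) = 1943/854 - 36280/53/16 = 1943/854 - 36280*16/53 = 1943/854 - 580480/53 = -495626941/45262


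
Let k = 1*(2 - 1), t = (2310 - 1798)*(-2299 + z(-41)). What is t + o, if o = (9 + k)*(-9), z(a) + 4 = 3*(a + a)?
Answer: -1305178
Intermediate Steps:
z(a) = -4 + 6*a (z(a) = -4 + 3*(a + a) = -4 + 3*(2*a) = -4 + 6*a)
t = -1305088 (t = (2310 - 1798)*(-2299 + (-4 + 6*(-41))) = 512*(-2299 + (-4 - 246)) = 512*(-2299 - 250) = 512*(-2549) = -1305088)
k = 1 (k = 1*1 = 1)
o = -90 (o = (9 + 1)*(-9) = 10*(-9) = -90)
t + o = -1305088 - 90 = -1305178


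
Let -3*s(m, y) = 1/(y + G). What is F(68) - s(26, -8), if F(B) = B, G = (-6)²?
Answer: 5713/84 ≈ 68.012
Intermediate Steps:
G = 36
s(m, y) = -1/(3*(36 + y)) (s(m, y) = -1/(3*(y + 36)) = -1/(3*(36 + y)))
F(68) - s(26, -8) = 68 - (-1)/(108 + 3*(-8)) = 68 - (-1)/(108 - 24) = 68 - (-1)/84 = 68 - 1*(-1/84) = 68 + 1/84 = 5713/84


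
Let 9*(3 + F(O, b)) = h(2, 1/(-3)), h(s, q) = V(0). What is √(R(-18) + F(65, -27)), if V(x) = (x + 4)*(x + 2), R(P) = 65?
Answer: √566/3 ≈ 7.9303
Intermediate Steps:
V(x) = (2 + x)*(4 + x) (V(x) = (4 + x)*(2 + x) = (2 + x)*(4 + x))
h(s, q) = 8 (h(s, q) = 8 + 0² + 6*0 = 8 + 0 + 0 = 8)
F(O, b) = -19/9 (F(O, b) = -3 + (⅑)*8 = -3 + 8/9 = -19/9)
√(R(-18) + F(65, -27)) = √(65 - 19/9) = √(566/9) = √566/3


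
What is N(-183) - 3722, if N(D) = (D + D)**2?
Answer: 130234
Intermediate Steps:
N(D) = 4*D**2 (N(D) = (2*D)**2 = 4*D**2)
N(-183) - 3722 = 4*(-183)**2 - 3722 = 4*33489 - 3722 = 133956 - 3722 = 130234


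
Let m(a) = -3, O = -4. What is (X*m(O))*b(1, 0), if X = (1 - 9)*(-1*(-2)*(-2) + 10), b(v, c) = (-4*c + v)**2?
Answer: 144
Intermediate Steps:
b(v, c) = (v - 4*c)**2
X = -48 (X = -8*(2*(-2) + 10) = -8*(-4 + 10) = -8*6 = -48)
(X*m(O))*b(1, 0) = (-48*(-3))*(-1*1 + 4*0)**2 = 144*(-1 + 0)**2 = 144*(-1)**2 = 144*1 = 144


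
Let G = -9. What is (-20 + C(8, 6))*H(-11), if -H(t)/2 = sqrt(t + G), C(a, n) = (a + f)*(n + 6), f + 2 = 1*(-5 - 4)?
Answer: 224*I*sqrt(5) ≈ 500.88*I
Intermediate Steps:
f = -11 (f = -2 + 1*(-5 - 4) = -2 + 1*(-9) = -2 - 9 = -11)
C(a, n) = (-11 + a)*(6 + n) (C(a, n) = (a - 11)*(n + 6) = (-11 + a)*(6 + n))
H(t) = -2*sqrt(-9 + t) (H(t) = -2*sqrt(t - 9) = -2*sqrt(-9 + t))
(-20 + C(8, 6))*H(-11) = (-20 + (-66 - 11*6 + 6*8 + 8*6))*(-2*sqrt(-9 - 11)) = (-20 + (-66 - 66 + 48 + 48))*(-4*I*sqrt(5)) = (-20 - 36)*(-4*I*sqrt(5)) = -(-224)*I*sqrt(5) = 224*I*sqrt(5)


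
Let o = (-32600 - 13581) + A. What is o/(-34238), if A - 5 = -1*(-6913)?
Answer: 39263/34238 ≈ 1.1468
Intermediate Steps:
A = 6918 (A = 5 - 1*(-6913) = 5 + 6913 = 6918)
o = -39263 (o = (-32600 - 13581) + 6918 = -46181 + 6918 = -39263)
o/(-34238) = -39263/(-34238) = -39263*(-1/34238) = 39263/34238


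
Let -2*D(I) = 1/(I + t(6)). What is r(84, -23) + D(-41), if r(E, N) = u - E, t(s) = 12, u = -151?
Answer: -13629/58 ≈ -234.98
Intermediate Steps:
D(I) = -1/(2*(12 + I)) (D(I) = -1/(2*(I + 12)) = -1/(2*(12 + I)))
r(E, N) = -151 - E
r(84, -23) + D(-41) = (-151 - 1*84) - 1/(24 + 2*(-41)) = (-151 - 84) - 1/(24 - 82) = -235 - 1/(-58) = -235 - 1*(-1/58) = -235 + 1/58 = -13629/58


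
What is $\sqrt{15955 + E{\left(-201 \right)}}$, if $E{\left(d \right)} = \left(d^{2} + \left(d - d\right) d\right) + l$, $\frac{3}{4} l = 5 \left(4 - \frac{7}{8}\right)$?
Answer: $\frac{\sqrt{2029566}}{6} \approx 237.44$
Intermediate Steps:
$l = \frac{125}{6}$ ($l = \frac{4 \cdot 5 \left(4 - \frac{7}{8}\right)}{3} = \frac{4 \cdot 5 \cdot \frac{25}{8}}{3} = \frac{4}{3} \cdot \frac{125}{8} = \frac{125}{6} \approx 20.833$)
$E{\left(d \right)} = \frac{125}{6} + d^{2}$ ($E{\left(d \right)} = \left(d^{2} + \left(d - d\right) d\right) + \frac{125}{6} = \left(d^{2} + 0 d\right) + \frac{125}{6} = \left(d^{2} + 0\right) + \frac{125}{6} = d^{2} + \frac{125}{6} = \frac{125}{6} + d^{2}$)
$\sqrt{15955 + E{\left(-201 \right)}} = \sqrt{15955 + \left(\frac{125}{6} + \left(-201\right)^{2}\right)} = \sqrt{15955 + \left(\frac{125}{6} + 40401\right)} = \sqrt{15955 + \frac{242531}{6}} = \sqrt{\frac{338261}{6}} = \frac{\sqrt{2029566}}{6}$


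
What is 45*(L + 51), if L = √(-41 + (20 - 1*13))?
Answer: 2295 + 45*I*√34 ≈ 2295.0 + 262.39*I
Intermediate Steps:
L = I*√34 (L = √(-41 + (20 - 13)) = √(-41 + 7) = √(-34) = I*√34 ≈ 5.8309*I)
45*(L + 51) = 45*(I*√34 + 51) = 45*(51 + I*√34) = 2295 + 45*I*√34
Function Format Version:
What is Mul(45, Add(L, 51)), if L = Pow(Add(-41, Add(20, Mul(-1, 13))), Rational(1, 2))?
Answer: Add(2295, Mul(45, I, Pow(34, Rational(1, 2)))) ≈ Add(2295.0, Mul(262.39, I))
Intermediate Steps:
L = Mul(I, Pow(34, Rational(1, 2))) (L = Pow(Add(-41, Add(20, -13)), Rational(1, 2)) = Pow(Add(-41, 7), Rational(1, 2)) = Pow(-34, Rational(1, 2)) = Mul(I, Pow(34, Rational(1, 2))) ≈ Mul(5.8309, I))
Mul(45, Add(L, 51)) = Mul(45, Add(Mul(I, Pow(34, Rational(1, 2))), 51)) = Mul(45, Add(51, Mul(I, Pow(34, Rational(1, 2))))) = Add(2295, Mul(45, I, Pow(34, Rational(1, 2))))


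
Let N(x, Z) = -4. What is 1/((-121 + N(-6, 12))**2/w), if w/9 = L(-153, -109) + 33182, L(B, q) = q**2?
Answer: 405567/15625 ≈ 25.956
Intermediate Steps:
w = 405567 (w = 9*((-109)**2 + 33182) = 9*(11881 + 33182) = 9*45063 = 405567)
1/((-121 + N(-6, 12))**2/w) = 1/((-121 - 4)**2/405567) = 1/((-125)**2*(1/405567)) = 1/(15625*(1/405567)) = 1/(15625/405567) = 405567/15625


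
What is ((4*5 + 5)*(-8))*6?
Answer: -1200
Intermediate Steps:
((4*5 + 5)*(-8))*6 = ((20 + 5)*(-8))*6 = (25*(-8))*6 = -200*6 = -1200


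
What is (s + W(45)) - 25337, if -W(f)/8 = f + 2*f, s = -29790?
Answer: -56207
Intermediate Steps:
W(f) = -24*f (W(f) = -8*(f + 2*f) = -24*f)
(s + W(45)) - 25337 = (-29790 - 24*45) - 25337 = (-29790 - 1080) - 25337 = -30870 - 25337 = -56207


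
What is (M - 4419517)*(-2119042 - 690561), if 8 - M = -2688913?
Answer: 4862287713388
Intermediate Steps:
M = 2688921 (M = 8 - 1*(-2688913) = 8 + 2688913 = 2688921)
(M - 4419517)*(-2119042 - 690561) = (2688921 - 4419517)*(-2119042 - 690561) = -1730596*(-2809603) = 4862287713388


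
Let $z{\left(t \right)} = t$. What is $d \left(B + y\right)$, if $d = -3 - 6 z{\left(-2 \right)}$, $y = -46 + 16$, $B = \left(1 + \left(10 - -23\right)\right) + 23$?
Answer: $243$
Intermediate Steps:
$B = 57$ ($B = \left(1 + \left(10 + 23\right)\right) + 23 = \left(1 + 33\right) + 23 = 34 + 23 = 57$)
$y = -30$
$d = 9$ ($d = -3 - -12 = -3 + 12 = 9$)
$d \left(B + y\right) = 9 \left(57 - 30\right) = 9 \cdot 27 = 243$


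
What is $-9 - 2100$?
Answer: $-2109$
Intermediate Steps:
$-9 - 2100 = -2109$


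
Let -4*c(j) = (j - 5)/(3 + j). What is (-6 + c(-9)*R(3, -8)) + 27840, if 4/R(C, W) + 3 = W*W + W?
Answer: 4425599/159 ≈ 27834.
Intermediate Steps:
R(C, W) = 4/(-3 + W + W²) (R(C, W) = 4/(-3 + (W*W + W)) = 4/(-3 + (W² + W)) = 4/(-3 + (W + W²)) = 4/(-3 + W + W²))
c(j) = -(-5 + j)/(4*(3 + j)) (c(j) = -(j - 5)/(4*(3 + j)) = -(-5 + j)/(4*(3 + j)))
(-6 + c(-9)*R(3, -8)) + 27840 = (-6 + ((5 - 1*(-9))/(4*(3 - 9)))*(4/(-3 - 8 + (-8)²))) + 27840 = (-6 + ((¼)*(5 + 9)/(-6))*(4/(-3 - 8 + 64))) + 27840 = (-6 + ((¼)*(-⅙)*14)*(4/53)) + 27840 = (-6 - 7/(3*53)) + 27840 = (-6 - 7/12*4/53) + 27840 = (-6 - 7/159) + 27840 = -961/159 + 27840 = 4425599/159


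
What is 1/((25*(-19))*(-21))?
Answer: 1/9975 ≈ 0.00010025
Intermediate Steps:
1/((25*(-19))*(-21)) = 1/(-475*(-21)) = 1/9975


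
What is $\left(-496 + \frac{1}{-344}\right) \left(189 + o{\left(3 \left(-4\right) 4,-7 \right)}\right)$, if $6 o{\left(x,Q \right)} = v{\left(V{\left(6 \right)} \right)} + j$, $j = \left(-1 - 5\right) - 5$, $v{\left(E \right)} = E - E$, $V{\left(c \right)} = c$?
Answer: $- \frac{63870625}{688} \approx -92835.0$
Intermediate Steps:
$v{\left(E \right)} = 0$
$j = -11$ ($j = -6 - 5 = -11$)
$o{\left(x,Q \right)} = - \frac{11}{6}$ ($o{\left(x,Q \right)} = \frac{0 - 11}{6} = \frac{1}{6} \left(-11\right) = - \frac{11}{6}$)
$\left(-496 + \frac{1}{-344}\right) \left(189 + o{\left(3 \left(-4\right) 4,-7 \right)}\right) = \left(-496 + \frac{1}{-344}\right) \left(189 - \frac{11}{6}\right) = \left(-496 - \frac{1}{344}\right) \frac{1123}{6} = \left(- \frac{170625}{344}\right) \frac{1123}{6} = - \frac{63870625}{688}$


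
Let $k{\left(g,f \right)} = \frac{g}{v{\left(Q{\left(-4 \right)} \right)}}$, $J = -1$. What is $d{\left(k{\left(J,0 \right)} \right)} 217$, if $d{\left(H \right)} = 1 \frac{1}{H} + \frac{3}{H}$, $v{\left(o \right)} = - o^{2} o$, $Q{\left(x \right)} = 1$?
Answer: $868$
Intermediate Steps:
$v{\left(o \right)} = - o^{3}$
$k{\left(g,f \right)} = - g$ ($k{\left(g,f \right)} = \frac{g}{\left(-1\right) 1^{3}} = \frac{g}{\left(-1\right) 1} = \frac{g}{-1} = g \left(-1\right) = - g$)
$d{\left(H \right)} = \frac{4}{H}$ ($d{\left(H \right)} = \frac{1}{H} + \frac{3}{H} = \frac{4}{H}$)
$d{\left(k{\left(J,0 \right)} \right)} 217 = \frac{4}{\left(-1\right) \left(-1\right)} 217 = \frac{4}{1} \cdot 217 = 4 \cdot 1 \cdot 217 = 4 \cdot 217 = 868$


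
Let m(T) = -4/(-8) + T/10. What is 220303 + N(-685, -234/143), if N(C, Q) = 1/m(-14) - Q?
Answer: 21810049/99 ≈ 2.2030e+5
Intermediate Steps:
m(T) = ½ + T/10 (m(T) = -4*(-⅛) + T*(⅒) = ½ + T/10)
N(C, Q) = -10/9 - Q (N(C, Q) = 1/(½ + (⅒)*(-14)) - Q = 1/(½ - 7/5) - Q = 1/(-9/10) - Q = -10/9 - Q)
220303 + N(-685, -234/143) = 220303 + (-10/9 - (-234)/143) = 220303 + (-10/9 - 1*(-18/11)) = 220303 + (-10/9 + 18/11) = 220303 + 52/99 = 21810049/99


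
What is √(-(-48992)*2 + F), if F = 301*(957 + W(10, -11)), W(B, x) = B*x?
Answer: √352931 ≈ 594.08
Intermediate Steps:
F = 254947 (F = 301*(957 + 10*(-11)) = 301*(957 - 110) = 301*847 = 254947)
√(-(-48992)*2 + F) = √(-(-48992)*2 + 254947) = √(-1531*(-64) + 254947) = √(97984 + 254947) = √352931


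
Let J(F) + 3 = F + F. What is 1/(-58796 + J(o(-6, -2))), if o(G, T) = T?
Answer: -1/58803 ≈ -1.7006e-5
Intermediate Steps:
J(F) = -3 + 2*F (J(F) = -3 + (F + F) = -3 + 2*F)
1/(-58796 + J(o(-6, -2))) = 1/(-58796 + (-3 + 2*(-2))) = 1/(-58796 + (-3 - 4)) = 1/(-58796 - 7) = 1/(-58803) = -1/58803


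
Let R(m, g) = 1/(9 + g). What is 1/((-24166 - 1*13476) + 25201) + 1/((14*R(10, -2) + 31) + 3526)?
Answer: 8882/44277519 ≈ 0.00020060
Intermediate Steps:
1/((-24166 - 1*13476) + 25201) + 1/((14*R(10, -2) + 31) + 3526) = 1/((-24166 - 1*13476) + 25201) + 1/((14/(9 - 2) + 31) + 3526) = 1/((-24166 - 13476) + 25201) + 1/((14/7 + 31) + 3526) = 1/(-37642 + 25201) + 1/((14*(1/7) + 31) + 3526) = 1/(-12441) + 1/((2 + 31) + 3526) = -1/12441 + 1/(33 + 3526) = -1/12441 + 1/3559 = 8882/44277519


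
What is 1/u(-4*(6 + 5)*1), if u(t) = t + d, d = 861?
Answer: 1/817 ≈ 0.0012240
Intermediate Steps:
u(t) = 861 + t (u(t) = t + 861 = 861 + t)
1/u(-4*(6 + 5)*1) = 1/(861 - 4*(6 + 5)*1) = 1/(861 - 4*11*1) = 1/(861 - 44*1) = 1/(861 - 44) = 1/817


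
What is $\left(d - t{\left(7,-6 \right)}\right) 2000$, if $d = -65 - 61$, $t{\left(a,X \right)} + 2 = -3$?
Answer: $-242000$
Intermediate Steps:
$t{\left(a,X \right)} = -5$ ($t{\left(a,X \right)} = -2 - 3 = -5$)
$d = -126$
$\left(d - t{\left(7,-6 \right)}\right) 2000 = \left(-126 - -5\right) 2000 = \left(-126 + 5\right) 2000 = \left(-121\right) 2000 = -242000$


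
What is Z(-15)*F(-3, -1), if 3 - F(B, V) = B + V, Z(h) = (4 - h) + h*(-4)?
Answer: 553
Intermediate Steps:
Z(h) = 4 - 5*h (Z(h) = (4 - h) - 4*h = 4 - 5*h)
F(B, V) = 3 - B - V (F(B, V) = 3 - (B + V) = 3 + (-B - V) = 3 - B - V)
Z(-15)*F(-3, -1) = (4 - 5*(-15))*(3 - 1*(-3) - 1*(-1)) = (4 + 75)*(3 + 3 + 1) = 79*7 = 553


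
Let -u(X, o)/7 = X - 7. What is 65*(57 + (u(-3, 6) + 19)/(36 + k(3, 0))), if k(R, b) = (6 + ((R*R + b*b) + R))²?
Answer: 267917/72 ≈ 3721.1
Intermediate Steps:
u(X, o) = 49 - 7*X (u(X, o) = -7*(X - 7) = -7*(-7 + X) = 49 - 7*X)
k(R, b) = (6 + R + R² + b²)² (k(R, b) = (6 + ((R² + b²) + R))² = (6 + (R + R² + b²))² = (6 + R + R² + b²)²)
65*(57 + (u(-3, 6) + 19)/(36 + k(3, 0))) = 65*(57 + ((49 - 7*(-3)) + 19)/(36 + (6 + 3 + 3² + 0²)²)) = 65*(57 + ((49 + 21) + 19)/(36 + (6 + 3 + 9 + 0)²)) = 65*(57 + (70 + 19)/(36 + 18²)) = 65*(57 + 89/(36 + 324)) = 65*(57 + 89/360) = 65*(20609/360) = 267917/72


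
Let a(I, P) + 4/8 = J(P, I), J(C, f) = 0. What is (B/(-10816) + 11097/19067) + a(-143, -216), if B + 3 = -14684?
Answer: 296947845/206228672 ≈ 1.4399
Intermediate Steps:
B = -14687 (B = -3 - 14684 = -14687)
a(I, P) = -½ (a(I, P) = -½ + 0 = -½)
(B/(-10816) + 11097/19067) + a(-143, -216) = (-14687/(-10816) + 11097/19067) - ½ = (-14687*(-1/10816) + 11097*(1/19067)) - ½ = (14687/10816 + 11097/19067) - ½ = 400062181/206228672 - ½ = 296947845/206228672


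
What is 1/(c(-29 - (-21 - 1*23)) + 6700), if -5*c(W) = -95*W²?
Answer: 1/10975 ≈ 9.1116e-5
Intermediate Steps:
c(W) = 19*W² (c(W) = -(-19)*W² = 19*W²)
1/(c(-29 - (-21 - 1*23)) + 6700) = 1/(19*(-29 - (-21 - 1*23))² + 6700) = 1/(19*(-29 - (-21 - 23))² + 6700) = 1/(19*(-29 - 1*(-44))² + 6700) = 1/(19*(-29 + 44)² + 6700) = 1/(19*15² + 6700) = 1/(19*225 + 6700) = 1/(4275 + 6700) = 1/10975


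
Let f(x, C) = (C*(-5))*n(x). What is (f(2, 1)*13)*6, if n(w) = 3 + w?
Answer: -1950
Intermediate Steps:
f(x, C) = -5*C*(3 + x) (f(x, C) = (C*(-5))*(3 + x) = (-5*C)*(3 + x) = -5*C*(3 + x))
(f(2, 1)*13)*6 = (-5*1*(3 + 2)*13)*6 = (-5*1*5*13)*6 = -25*13*6 = -325*6 = -1950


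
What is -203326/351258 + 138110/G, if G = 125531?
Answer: 1642037591/3149554857 ≈ 0.52136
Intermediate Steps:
-203326/351258 + 138110/G = -203326/351258 + 138110/125531 = -203326*1/351258 + 138110*(1/125531) = -101663/175629 + 19730/17933 = 1642037591/3149554857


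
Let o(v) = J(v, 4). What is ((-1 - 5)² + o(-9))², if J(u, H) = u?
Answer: 729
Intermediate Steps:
o(v) = v
((-1 - 5)² + o(-9))² = ((-1 - 5)² - 9)² = ((-6)² - 9)² = (36 - 9)² = 27² = 729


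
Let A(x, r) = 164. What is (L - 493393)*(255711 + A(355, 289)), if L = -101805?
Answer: -152296288250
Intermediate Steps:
(L - 493393)*(255711 + A(355, 289)) = (-101805 - 493393)*(255711 + 164) = -595198*255875 = -152296288250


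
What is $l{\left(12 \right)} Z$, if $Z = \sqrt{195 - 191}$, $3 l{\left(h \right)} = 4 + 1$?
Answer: $\frac{10}{3} \approx 3.3333$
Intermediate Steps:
$l{\left(h \right)} = \frac{5}{3}$ ($l{\left(h \right)} = \frac{4 + 1}{3} = \frac{1}{3} \cdot 5 = \frac{5}{3}$)
$Z = 2$ ($Z = \sqrt{4} = 2$)
$l{\left(12 \right)} Z = \frac{5}{3} \cdot 2 = \frac{10}{3}$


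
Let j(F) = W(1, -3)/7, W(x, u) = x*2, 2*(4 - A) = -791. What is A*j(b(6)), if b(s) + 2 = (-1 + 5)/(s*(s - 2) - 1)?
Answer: 799/7 ≈ 114.14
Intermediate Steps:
A = 799/2 (A = 4 - ½*(-791) = 4 + 791/2 = 799/2 ≈ 399.50)
W(x, u) = 2*x
b(s) = -2 + 4/(-1 + s*(-2 + s)) (b(s) = -2 + (-1 + 5)/(s*(s - 2) - 1) = -2 + 4/(s*(-2 + s) - 1) = -2 + 4/(-1 + s*(-2 + s)))
j(F) = 2/7 (j(F) = (2*1)/7 = 2*(⅐) = 2/7)
A*j(b(6)) = (799/2)*(2/7) = 799/7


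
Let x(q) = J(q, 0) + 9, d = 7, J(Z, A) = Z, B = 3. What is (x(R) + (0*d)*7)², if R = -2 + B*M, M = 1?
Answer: 100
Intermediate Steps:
R = 1 (R = -2 + 3*1 = -2 + 3 = 1)
x(q) = 9 + q (x(q) = q + 9 = 9 + q)
(x(R) + (0*d)*7)² = ((9 + 1) + (0*7)*7)² = (10 + 0*7)² = (10 + 0)² = 10² = 100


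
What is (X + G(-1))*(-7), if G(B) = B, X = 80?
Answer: -553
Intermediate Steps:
(X + G(-1))*(-7) = (80 - 1)*(-7) = 79*(-7) = -553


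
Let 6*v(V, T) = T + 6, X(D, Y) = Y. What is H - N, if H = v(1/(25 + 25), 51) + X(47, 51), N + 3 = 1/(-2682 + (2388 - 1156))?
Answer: 46038/725 ≈ 63.501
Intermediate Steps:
v(V, T) = 1 + T/6 (v(V, T) = (T + 6)/6 = (6 + T)/6 = 1 + T/6)
N = -4351/1450 (N = -3 + 1/(-2682 + (2388 - 1156)) = -3 + 1/(-2682 + 1232) = -3 + 1/(-1450) = -3 - 1/1450 = -4351/1450 ≈ -3.0007)
H = 121/2 (H = (1 + (1/6)*51) + 51 = (1 + 17/2) + 51 = 19/2 + 51 = 121/2 ≈ 60.500)
H - N = 121/2 - 1*(-4351/1450) = 121/2 + 4351/1450 = 46038/725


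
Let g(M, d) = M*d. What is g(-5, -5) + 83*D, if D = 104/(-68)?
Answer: -1733/17 ≈ -101.94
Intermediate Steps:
D = -26/17 (D = 104*(-1/68) = -26/17 ≈ -1.5294)
g(-5, -5) + 83*D = -5*(-5) + 83*(-26/17) = 25 - 2158/17 = -1733/17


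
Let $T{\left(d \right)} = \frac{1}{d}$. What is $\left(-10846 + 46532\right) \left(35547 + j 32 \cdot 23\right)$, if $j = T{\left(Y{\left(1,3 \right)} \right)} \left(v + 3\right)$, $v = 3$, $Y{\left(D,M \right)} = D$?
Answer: $1426119618$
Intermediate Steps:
$j = 6$ ($j = \frac{3 + 3}{1} = 1 \cdot 6 = 6$)
$\left(-10846 + 46532\right) \left(35547 + j 32 \cdot 23\right) = \left(-10846 + 46532\right) \left(35547 + 6 \cdot 32 \cdot 23\right) = 35686 \left(35547 + 192 \cdot 23\right) = 35686 \left(35547 + 4416\right) = 35686 \cdot 39963 = 1426119618$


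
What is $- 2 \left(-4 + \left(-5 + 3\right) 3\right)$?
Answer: $20$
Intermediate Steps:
$- 2 \left(-4 + \left(-5 + 3\right) 3\right) = - 2 \left(-4 - 6\right) = \left(-2\right) \left(-10\right) = 20$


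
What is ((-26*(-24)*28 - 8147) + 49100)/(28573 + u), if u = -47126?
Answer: -58425/18553 ≈ -3.1491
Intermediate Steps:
((-26*(-24)*28 - 8147) + 49100)/(28573 + u) = ((-26*(-24)*28 - 8147) + 49100)/(28573 - 47126) = ((624*28 - 8147) + 49100)/(-18553) = ((17472 - 8147) + 49100)*(-1/18553) = (9325 + 49100)*(-1/18553) = 58425*(-1/18553) = -58425/18553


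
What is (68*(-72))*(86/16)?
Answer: -26316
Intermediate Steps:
(68*(-72))*(86/16) = -421056/16 = -4896*43/8 = -26316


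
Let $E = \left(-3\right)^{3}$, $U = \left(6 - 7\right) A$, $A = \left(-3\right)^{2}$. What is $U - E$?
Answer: $18$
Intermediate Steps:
$A = 9$
$U = -9$ ($U = \left(6 - 7\right) 9 = \left(-1\right) 9 = -9$)
$E = -27$
$U - E = -9 - -27 = -9 + 27 = 18$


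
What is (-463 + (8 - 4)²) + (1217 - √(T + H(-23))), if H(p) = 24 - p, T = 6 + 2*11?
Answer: 770 - 5*√3 ≈ 761.34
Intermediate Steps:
T = 28 (T = 6 + 22 = 28)
(-463 + (8 - 4)²) + (1217 - √(T + H(-23))) = (-463 + (8 - 4)²) + (1217 - √(28 + (24 - 1*(-23)))) = (-463 + 4²) + (1217 - √(28 + (24 + 23))) = (-463 + 16) + (1217 - √(28 + 47)) = -447 + (1217 - √75) = -447 + (1217 - 5*√3) = 770 - 5*√3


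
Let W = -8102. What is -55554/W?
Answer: 27777/4051 ≈ 6.8568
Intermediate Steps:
-55554/W = -55554/(-8102) = -55554*(-1/8102) = 27777/4051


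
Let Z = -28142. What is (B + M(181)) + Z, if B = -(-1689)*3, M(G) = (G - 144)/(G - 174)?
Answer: -161488/7 ≈ -23070.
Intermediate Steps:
M(G) = (-144 + G)/(-174 + G)
B = 5067 (B = -1689*(-3) = 5067)
(B + M(181)) + Z = (5067 + (-144 + 181)/(-174 + 181)) - 28142 = (5067 + 37/7) - 28142 = 35506/7 - 28142 = -161488/7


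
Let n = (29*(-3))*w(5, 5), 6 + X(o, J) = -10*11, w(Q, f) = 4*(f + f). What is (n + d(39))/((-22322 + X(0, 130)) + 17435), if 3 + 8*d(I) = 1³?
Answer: 13921/20012 ≈ 0.69563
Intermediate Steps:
w(Q, f) = 8*f (w(Q, f) = 4*(2*f) = 8*f)
X(o, J) = -116 (X(o, J) = -6 - 10*11 = -6 - 110 = -116)
n = -3480 (n = (29*(-3))*(8*5) = -87*40 = -3480)
d(I) = -¼ (d(I) = -3/8 + (⅛)*1³ = -3/8 + (⅛)*1 = -3/8 + ⅛ = -¼)
(n + d(39))/((-22322 + X(0, 130)) + 17435) = (-3480 - ¼)/((-22322 - 116) + 17435) = -13921/(4*(-22438 + 17435)) = -13921/4/(-5003) = -13921/4*(-1/5003) = 13921/20012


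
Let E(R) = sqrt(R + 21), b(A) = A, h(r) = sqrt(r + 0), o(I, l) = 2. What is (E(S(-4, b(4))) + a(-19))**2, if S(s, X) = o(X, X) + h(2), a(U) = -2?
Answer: (2 - sqrt(23 + sqrt(2)))**2 ≈ 8.6499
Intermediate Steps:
h(r) = sqrt(r)
S(s, X) = 2 + sqrt(2)
E(R) = sqrt(21 + R)
(E(S(-4, b(4))) + a(-19))**2 = (sqrt(21 + (2 + sqrt(2))) - 2)**2 = (sqrt(23 + sqrt(2)) - 2)**2 = (-2 + sqrt(23 + sqrt(2)))**2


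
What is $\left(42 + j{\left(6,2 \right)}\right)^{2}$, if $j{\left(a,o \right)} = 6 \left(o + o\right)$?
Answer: $4356$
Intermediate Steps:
$j{\left(a,o \right)} = 12 o$ ($j{\left(a,o \right)} = 6 \cdot 2 o = 12 o$)
$\left(42 + j{\left(6,2 \right)}\right)^{2} = \left(42 + 12 \cdot 2\right)^{2} = \left(42 + 24\right)^{2} = 66^{2} = 4356$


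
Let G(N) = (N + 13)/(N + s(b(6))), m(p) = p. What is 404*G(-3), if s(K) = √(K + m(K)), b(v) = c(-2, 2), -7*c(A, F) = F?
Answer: -84840/67 - 8080*I*√7/67 ≈ -1266.3 - 319.07*I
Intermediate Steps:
c(A, F) = -F/7
b(v) = -2/7 (b(v) = -⅐*2 = -2/7)
s(K) = √2*√K (s(K) = √(K + K) = √(2*K) = √2*√K)
G(N) = (13 + N)/(N + 2*I*√7/7) (G(N) = (N + 13)/(N + √2*√(-2/7)) = (13 + N)/(N + √2*(I*√14/7)) = (13 + N)/(N + 2*I*√7/7))
404*G(-3) = 404*(7*(13 - 3)/(7*(-3) + 2*I*√7)) = 404*(7*10/(-21 + 2*I*√7)) = 404*(70/(-21 + 2*I*√7)) = 28280/(-21 + 2*I*√7)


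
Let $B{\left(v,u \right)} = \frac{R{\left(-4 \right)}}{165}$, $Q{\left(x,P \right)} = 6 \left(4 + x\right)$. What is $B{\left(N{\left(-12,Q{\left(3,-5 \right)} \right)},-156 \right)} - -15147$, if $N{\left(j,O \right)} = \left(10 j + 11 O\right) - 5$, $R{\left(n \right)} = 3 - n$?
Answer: $\frac{2499262}{165} \approx 15147.0$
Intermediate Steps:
$Q{\left(x,P \right)} = 24 + 6 x$
$N{\left(j,O \right)} = -5 + 10 j + 11 O$
$B{\left(v,u \right)} = \frac{7}{165}$ ($B{\left(v,u \right)} = \frac{3 - -4}{165} = \left(3 + 4\right) \frac{1}{165} = 7 \cdot \frac{1}{165} = \frac{7}{165}$)
$B{\left(N{\left(-12,Q{\left(3,-5 \right)} \right)},-156 \right)} - -15147 = \frac{7}{165} - -15147 = \frac{7}{165} + 15147 = \frac{2499262}{165}$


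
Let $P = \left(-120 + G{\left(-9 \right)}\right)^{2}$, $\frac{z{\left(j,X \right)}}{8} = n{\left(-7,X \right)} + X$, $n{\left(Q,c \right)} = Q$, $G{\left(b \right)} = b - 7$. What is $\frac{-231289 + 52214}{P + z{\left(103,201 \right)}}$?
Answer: $- \frac{179075}{20048} \approx -8.9323$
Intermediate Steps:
$G{\left(b \right)} = -7 + b$
$z{\left(j,X \right)} = -56 + 8 X$ ($z{\left(j,X \right)} = 8 \left(-7 + X\right) = -56 + 8 X$)
$P = 18496$ ($P = \left(-120 - 16\right)^{2} = \left(-136\right)^{2} = 18496$)
$\frac{-231289 + 52214}{P + z{\left(103,201 \right)}} = \frac{-231289 + 52214}{18496 + \left(-56 + 8 \cdot 201\right)} = - \frac{179075}{18496 + \left(-56 + 1608\right)} = - \frac{179075}{18496 + 1552} = - \frac{179075}{20048}$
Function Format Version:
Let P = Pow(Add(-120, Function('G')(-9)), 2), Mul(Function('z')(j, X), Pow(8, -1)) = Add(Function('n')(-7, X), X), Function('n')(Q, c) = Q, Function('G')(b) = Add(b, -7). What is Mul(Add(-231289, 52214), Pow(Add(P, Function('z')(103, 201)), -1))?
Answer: Rational(-179075, 20048) ≈ -8.9323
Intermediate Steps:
Function('G')(b) = Add(-7, b)
Function('z')(j, X) = Add(-56, Mul(8, X)) (Function('z')(j, X) = Mul(8, Add(-7, X)) = Add(-56, Mul(8, X)))
P = 18496 (P = Pow(Add(-120, Add(-7, -9)), 2) = Pow(Add(-120, -16), 2) = Pow(-136, 2) = 18496)
Mul(Add(-231289, 52214), Pow(Add(P, Function('z')(103, 201)), -1)) = Mul(Add(-231289, 52214), Pow(Add(18496, Add(-56, Mul(8, 201))), -1)) = Mul(-179075, Pow(Add(18496, Add(-56, 1608)), -1)) = Mul(-179075, Pow(Add(18496, 1552), -1)) = Mul(-179075, Pow(20048, -1)) = Mul(-179075, Rational(1, 20048)) = Rational(-179075, 20048)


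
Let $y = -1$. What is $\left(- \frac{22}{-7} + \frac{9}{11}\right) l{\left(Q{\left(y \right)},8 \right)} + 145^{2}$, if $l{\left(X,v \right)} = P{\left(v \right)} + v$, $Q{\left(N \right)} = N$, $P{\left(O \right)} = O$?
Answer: $\frac{1623805}{77} \approx 21088.0$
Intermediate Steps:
$l{\left(X,v \right)} = 2 v$ ($l{\left(X,v \right)} = v + v = 2 v$)
$\left(- \frac{22}{-7} + \frac{9}{11}\right) l{\left(Q{\left(y \right)},8 \right)} + 145^{2} = \left(- \frac{22}{-7} + \frac{9}{11}\right) 2 \cdot 8 + 145^{2} = \left(\left(-22\right) \left(- \frac{1}{7}\right) + 9 \cdot \frac{1}{11}\right) 16 + 21025 = \left(\frac{22}{7} + \frac{9}{11}\right) 16 + 21025 = \frac{305}{77} \cdot 16 + 21025 = \frac{4880}{77} + 21025 = \frac{1623805}{77}$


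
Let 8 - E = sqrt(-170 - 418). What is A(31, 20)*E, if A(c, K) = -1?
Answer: -8 + 14*I*sqrt(3) ≈ -8.0 + 24.249*I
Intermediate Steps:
E = 8 - 14*I*sqrt(3) (E = 8 - sqrt(-170 - 418) = 8 - sqrt(-588) = 8 - 14*I*sqrt(3) ≈ 8.0 - 24.249*I)
A(31, 20)*E = -(8 - 14*I*sqrt(3)) = -8 + 14*I*sqrt(3)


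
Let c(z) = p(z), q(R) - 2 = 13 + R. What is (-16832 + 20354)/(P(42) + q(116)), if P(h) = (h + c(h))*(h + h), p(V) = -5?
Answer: 3522/3239 ≈ 1.0874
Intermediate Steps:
q(R) = 15 + R (q(R) = 2 + (13 + R) = 15 + R)
c(z) = -5
P(h) = 2*h*(-5 + h) (P(h) = (h - 5)*(h + h) = (-5 + h)*(2*h) = 2*h*(-5 + h))
(-16832 + 20354)/(P(42) + q(116)) = (-16832 + 20354)/(2*42*(-5 + 42) + (15 + 116)) = 3522/(2*42*37 + 131) = 3522/(3108 + 131) = 3522/3239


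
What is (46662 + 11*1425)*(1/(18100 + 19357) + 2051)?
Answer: 4788996887796/37457 ≈ 1.2785e+8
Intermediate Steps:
(46662 + 11*1425)*(1/(18100 + 19357) + 2051) = (46662 + 15675)*(1/37457 + 2051) = 62337*(1/37457 + 2051) = 62337*(76824308/37457) = 4788996887796/37457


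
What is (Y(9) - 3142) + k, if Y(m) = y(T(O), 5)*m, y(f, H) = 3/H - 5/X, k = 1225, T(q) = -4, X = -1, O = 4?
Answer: -9333/5 ≈ -1866.6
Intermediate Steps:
y(f, H) = 5 + 3/H (y(f, H) = 3/H - 5/(-1) = 3/H - 5*(-1) = 3/H + 5 = 5 + 3/H)
Y(m) = 28*m/5 (Y(m) = (5 + 3/5)*m = 28*m/5)
(Y(9) - 3142) + k = ((28/5)*9 - 3142) + 1225 = (252/5 - 3142) + 1225 = -15458/5 + 1225 = -9333/5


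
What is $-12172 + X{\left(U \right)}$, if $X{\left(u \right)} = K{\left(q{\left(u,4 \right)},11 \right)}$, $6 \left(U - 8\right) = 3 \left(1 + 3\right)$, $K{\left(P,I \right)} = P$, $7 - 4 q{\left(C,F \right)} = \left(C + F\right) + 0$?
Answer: $- \frac{48695}{4} \approx -12174.0$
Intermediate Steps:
$q{\left(C,F \right)} = \frac{7}{4} - \frac{C}{4} - \frac{F}{4}$ ($q{\left(C,F \right)} = \frac{7}{4} - \frac{\left(C + F\right) + 0}{4} = \frac{7}{4} - \frac{C + F}{4} = \frac{7}{4} - \left(\frac{C}{4} + \frac{F}{4}\right) = \frac{7}{4} - \frac{C}{4} - \frac{F}{4}$)
$U = 10$ ($U = 8 + \frac{3 \left(1 + 3\right)}{6} = 8 + \frac{3 \cdot 4}{6} = 8 + \frac{1}{6} \cdot 12 = 8 + 2 = 10$)
$X{\left(u \right)} = \frac{3}{4} - \frac{u}{4}$ ($X{\left(u \right)} = \frac{7}{4} - \frac{u}{4} - 1 = \frac{3}{4} - \frac{u}{4}$)
$-12172 + X{\left(U \right)} = -12172 + \left(\frac{3}{4} - \frac{5}{2}\right) = -12172 - \frac{7}{4} = - \frac{48695}{4}$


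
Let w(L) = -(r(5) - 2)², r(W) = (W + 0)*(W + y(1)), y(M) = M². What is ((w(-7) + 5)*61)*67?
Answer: -3183773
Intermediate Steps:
r(W) = W*(1 + W) (r(W) = (W + 0)*(W + 1²) = W*(W + 1) = W*(1 + W))
w(L) = -784 (w(L) = -(5*(1 + 5) - 2)² = -(5*6 - 2)² = -(30 - 2)² = -1*28² = -1*784 = -784)
((w(-7) + 5)*61)*67 = ((-784 + 5)*61)*67 = -779*61*67 = -47519*67 = -3183773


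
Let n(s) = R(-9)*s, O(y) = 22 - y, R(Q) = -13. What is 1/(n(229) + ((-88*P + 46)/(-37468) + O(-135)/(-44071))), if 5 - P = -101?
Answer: -48566242/144569844065 ≈ -0.00033594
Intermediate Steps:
P = 106 (P = 5 - 1*(-101) = 5 + 101 = 106)
n(s) = -13*s
1/(n(229) + ((-88*P + 46)/(-37468) + O(-135)/(-44071))) = 1/(-13*229 + ((-88*106 + 46)/(-37468) + (22 - 1*(-135))/(-44071))) = 1/(-2977 + ((-9328 + 46)*(-1/37468) + (22 + 135)*(-1/44071))) = 1/(-2977 + (-9282*(-1/37468) + 157*(-1/44071))) = 1/(-2977 + (273/1102 - 157/44071)) = 1/(-2977 + 11858369/48566242) = 1/(-144569844065/48566242) = -48566242/144569844065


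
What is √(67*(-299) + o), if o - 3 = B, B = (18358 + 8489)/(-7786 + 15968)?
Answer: I*√1340691171566/8182 ≈ 141.52*I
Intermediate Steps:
B = 26847/8182 ≈ 3.2812
o = 51393/8182 (o = 3 + 26847/8182 = 51393/8182 ≈ 6.2812)
√(67*(-299) + o) = √(67*(-299) + 51393/8182) = √(-20033 + 51393/8182) = √(-163858613/8182) = I*√1340691171566/8182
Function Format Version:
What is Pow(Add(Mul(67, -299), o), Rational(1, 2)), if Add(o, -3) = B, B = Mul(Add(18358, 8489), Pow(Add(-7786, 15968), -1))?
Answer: Mul(Rational(1, 8182), I, Pow(1340691171566, Rational(1, 2))) ≈ Mul(141.52, I)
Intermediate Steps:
B = Rational(26847, 8182) (B = Mul(26847, Pow(8182, -1)) = Mul(26847, Rational(1, 8182)) = Rational(26847, 8182) ≈ 3.2812)
o = Rational(51393, 8182) (o = Add(3, Rational(26847, 8182)) = Rational(51393, 8182) ≈ 6.2812)
Pow(Add(Mul(67, -299), o), Rational(1, 2)) = Pow(Add(Mul(67, -299), Rational(51393, 8182)), Rational(1, 2)) = Pow(Add(-20033, Rational(51393, 8182)), Rational(1, 2)) = Pow(Rational(-163858613, 8182), Rational(1, 2)) = Mul(Rational(1, 8182), I, Pow(1340691171566, Rational(1, 2)))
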